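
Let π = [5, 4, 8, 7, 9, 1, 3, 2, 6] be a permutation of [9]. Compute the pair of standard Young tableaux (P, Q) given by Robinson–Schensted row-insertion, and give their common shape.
P = [1, 2, 6] / [3, 7, 9] / [4, 8] / [5];  Q = [1, 3, 5] / [2, 4, 9] / [6, 7] / [8];  common shape = (3, 3, 2, 1)

Row-insert the values π_1, π_2, … into P one at a time, bumping the leftmost entry strictly greater than the inserted value down to the next row. The recording tableau Q records, in position (i, j), the step at which that cell was added to P.
  Insert 5 (step 1): P = [5];  Q = [1]
  Insert 4 (step 2): P = [4] / [5];  Q = [1] / [2]
  Insert 8 (step 3): P = [4, 8] / [5];  Q = [1, 3] / [2]
  Insert 7 (step 4): P = [4, 7] / [5, 8];  Q = [1, 3] / [2, 4]
  Insert 9 (step 5): P = [4, 7, 9] / [5, 8];  Q = [1, 3, 5] / [2, 4]
  Insert 1 (step 6): P = [1, 7, 9] / [4, 8] / [5];  Q = [1, 3, 5] / [2, 4] / [6]
  Insert 3 (step 7): P = [1, 3, 9] / [4, 7] / [5, 8];  Q = [1, 3, 5] / [2, 4] / [6, 7]
  Insert 2 (step 8): P = [1, 2, 9] / [3, 7] / [4, 8] / [5];  Q = [1, 3, 5] / [2, 4] / [6, 7] / [8]
  Insert 6 (step 9): P = [1, 2, 6] / [3, 7, 9] / [4, 8] / [5];  Q = [1, 3, 5] / [2, 4, 9] / [6, 7] / [8]
Final shape: (3, 3, 2, 1).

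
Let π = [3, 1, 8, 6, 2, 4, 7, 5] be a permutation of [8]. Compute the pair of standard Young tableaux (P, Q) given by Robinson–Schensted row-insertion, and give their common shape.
P = [1, 2, 4, 5] / [3, 6, 7] / [8];  Q = [1, 3, 6, 7] / [2, 4, 8] / [5];  common shape = (4, 3, 1)

Row-insert the values π_1, π_2, … into P one at a time, bumping the leftmost entry strictly greater than the inserted value down to the next row. The recording tableau Q records, in position (i, j), the step at which that cell was added to P.
  Insert 3 (step 1): P = [3];  Q = [1]
  Insert 1 (step 2): P = [1] / [3];  Q = [1] / [2]
  Insert 8 (step 3): P = [1, 8] / [3];  Q = [1, 3] / [2]
  Insert 6 (step 4): P = [1, 6] / [3, 8];  Q = [1, 3] / [2, 4]
  Insert 2 (step 5): P = [1, 2] / [3, 6] / [8];  Q = [1, 3] / [2, 4] / [5]
  Insert 4 (step 6): P = [1, 2, 4] / [3, 6] / [8];  Q = [1, 3, 6] / [2, 4] / [5]
  Insert 7 (step 7): P = [1, 2, 4, 7] / [3, 6] / [8];  Q = [1, 3, 6, 7] / [2, 4] / [5]
  Insert 5 (step 8): P = [1, 2, 4, 5] / [3, 6, 7] / [8];  Q = [1, 3, 6, 7] / [2, 4, 8] / [5]
Final shape: (4, 3, 1).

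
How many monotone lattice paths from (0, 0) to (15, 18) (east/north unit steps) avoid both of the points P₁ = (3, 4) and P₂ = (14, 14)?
Number of paths = 560281120

Inclusion–exclusion. Total paths: C(33, 15) = 1037158320. Through P₁: C(7, 3)·C(26, 12) = 338019500. Through P₂: C(28, 14)·C(5, 1) = 200583000. Since P₁ is strictly southwest of P₂, a monotone path through both must visit P₁ then P₂; paths through both = C(7, 3)·C(21, 11)·C(5, 1) = 61725300. Avoid both = 1037158320 − 338019500 − 200583000 + 61725300 = 560281120.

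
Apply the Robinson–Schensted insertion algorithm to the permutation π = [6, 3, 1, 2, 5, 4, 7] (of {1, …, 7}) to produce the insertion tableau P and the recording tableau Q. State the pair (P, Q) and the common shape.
P = [1, 2, 4, 7] / [3, 5] / [6];  Q = [1, 4, 5, 7] / [2, 6] / [3];  common shape = (4, 2, 1)

Row-insert the values π_1, π_2, … into P one at a time, bumping the leftmost entry strictly greater than the inserted value down to the next row. The recording tableau Q records, in position (i, j), the step at which that cell was added to P.
  Insert 6 (step 1): P = [6];  Q = [1]
  Insert 3 (step 2): P = [3] / [6];  Q = [1] / [2]
  Insert 1 (step 3): P = [1] / [3] / [6];  Q = [1] / [2] / [3]
  Insert 2 (step 4): P = [1, 2] / [3] / [6];  Q = [1, 4] / [2] / [3]
  Insert 5 (step 5): P = [1, 2, 5] / [3] / [6];  Q = [1, 4, 5] / [2] / [3]
  Insert 4 (step 6): P = [1, 2, 4] / [3, 5] / [6];  Q = [1, 4, 5] / [2, 6] / [3]
  Insert 7 (step 7): P = [1, 2, 4, 7] / [3, 5] / [6];  Q = [1, 4, 5, 7] / [2, 6] / [3]
Final shape: (4, 2, 1).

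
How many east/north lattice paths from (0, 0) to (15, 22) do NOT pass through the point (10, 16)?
Number of paths = 6910178190

Total paths from (0, 0) to (15, 22): C(37, 15) = 9364199760. Paths through (10, 16): (paths (0, 0) → (10, 16)) × (paths (10, 16) → (15, 22)) = C(26, 10) · C(11, 5) = 5311735 · 462 = 2454021570. Avoidance count = 9364199760 − 2454021570 = 6910178190.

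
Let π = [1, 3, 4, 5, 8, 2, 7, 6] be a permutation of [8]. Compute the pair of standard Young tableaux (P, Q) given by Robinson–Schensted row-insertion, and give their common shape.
P = [1, 2, 4, 5, 6] / [3, 7] / [8];  Q = [1, 2, 3, 4, 5] / [6, 7] / [8];  common shape = (5, 2, 1)

Row-insert the values π_1, π_2, … into P one at a time, bumping the leftmost entry strictly greater than the inserted value down to the next row. The recording tableau Q records, in position (i, j), the step at which that cell was added to P.
  Insert 1 (step 1): P = [1];  Q = [1]
  Insert 3 (step 2): P = [1, 3];  Q = [1, 2]
  Insert 4 (step 3): P = [1, 3, 4];  Q = [1, 2, 3]
  Insert 5 (step 4): P = [1, 3, 4, 5];  Q = [1, 2, 3, 4]
  Insert 8 (step 5): P = [1, 3, 4, 5, 8];  Q = [1, 2, 3, 4, 5]
  Insert 2 (step 6): P = [1, 2, 4, 5, 8] / [3];  Q = [1, 2, 3, 4, 5] / [6]
  Insert 7 (step 7): P = [1, 2, 4, 5, 7] / [3, 8];  Q = [1, 2, 3, 4, 5] / [6, 7]
  Insert 6 (step 8): P = [1, 2, 4, 5, 6] / [3, 7] / [8];  Q = [1, 2, 3, 4, 5] / [6, 7] / [8]
Final shape: (5, 2, 1).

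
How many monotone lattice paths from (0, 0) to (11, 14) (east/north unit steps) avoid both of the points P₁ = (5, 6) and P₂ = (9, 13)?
Number of paths = 2035134

Inclusion–exclusion. Total paths: C(25, 11) = 4457400. Through P₁: C(11, 5)·C(14, 6) = 1387386. Through P₂: C(22, 9)·C(3, 2) = 1492260. Since P₁ is strictly southwest of P₂, a monotone path through both must visit P₁ then P₂; paths through both = C(11, 5)·C(11, 4)·C(3, 2) = 457380. Avoid both = 4457400 − 1387386 − 1492260 + 457380 = 2035134.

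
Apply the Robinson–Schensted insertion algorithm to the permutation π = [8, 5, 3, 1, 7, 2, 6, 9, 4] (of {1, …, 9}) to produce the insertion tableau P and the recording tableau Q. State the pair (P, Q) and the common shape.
P = [1, 2, 4, 9] / [3, 6] / [5, 7] / [8];  Q = [1, 5, 7, 8] / [2, 6] / [3, 9] / [4];  common shape = (4, 2, 2, 1)

Row-insert the values π_1, π_2, … into P one at a time, bumping the leftmost entry strictly greater than the inserted value down to the next row. The recording tableau Q records, in position (i, j), the step at which that cell was added to P.
  Insert 8 (step 1): P = [8];  Q = [1]
  Insert 5 (step 2): P = [5] / [8];  Q = [1] / [2]
  Insert 3 (step 3): P = [3] / [5] / [8];  Q = [1] / [2] / [3]
  Insert 1 (step 4): P = [1] / [3] / [5] / [8];  Q = [1] / [2] / [3] / [4]
  Insert 7 (step 5): P = [1, 7] / [3] / [5] / [8];  Q = [1, 5] / [2] / [3] / [4]
  Insert 2 (step 6): P = [1, 2] / [3, 7] / [5] / [8];  Q = [1, 5] / [2, 6] / [3] / [4]
  Insert 6 (step 7): P = [1, 2, 6] / [3, 7] / [5] / [8];  Q = [1, 5, 7] / [2, 6] / [3] / [4]
  Insert 9 (step 8): P = [1, 2, 6, 9] / [3, 7] / [5] / [8];  Q = [1, 5, 7, 8] / [2, 6] / [3] / [4]
  Insert 4 (step 9): P = [1, 2, 4, 9] / [3, 6] / [5, 7] / [8];  Q = [1, 5, 7, 8] / [2, 6] / [3, 9] / [4]
Final shape: (4, 2, 2, 1).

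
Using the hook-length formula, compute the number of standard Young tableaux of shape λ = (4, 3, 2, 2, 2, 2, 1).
# SYT of shape (4, 3, 2, 2, 2, 2, 1) = 210210

Hook-length formula: f^λ = n! / Π hook(c), product over all cells c of the Young diagram. For λ = (4, 3, 2, 2, 2, 2, 1), n = 16 boxes. Hook lengths by row (left-to-right, top-to-bottom): [10, 8, 3, 1]; [8, 6, 1]; [6, 4]; [5, 3]; [4, 2]; [3, 1]; [1]. Product of hooks = 99532800. So f^λ = 16! / 99532800 = 20922789888000 / 99532800 = 210210.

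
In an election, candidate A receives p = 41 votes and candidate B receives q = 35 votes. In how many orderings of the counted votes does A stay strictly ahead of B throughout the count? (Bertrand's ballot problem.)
Strict-lead orderings = 430627143717609011460

Total orderings of the 76 votes with 41 for A: C(76, 41) = 5454610487089714145160. By the Bertrand ballot formula (Cycle Lemma / reflection principle), the number of orderings in which A is strictly ahead of B throughout is (p − q)/(p + q) · C(p + q, p) = (41 − 35)/(41 + 35) · 5454610487089714145160 = 430627143717609011460.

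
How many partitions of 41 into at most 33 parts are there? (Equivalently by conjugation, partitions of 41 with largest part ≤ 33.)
p(41, parts ≤ 33) = 44538

Use the recurrence p(n, m) = p(n, m−1) + p(n−m, m): either the largest part is < m (count p(n, m−1)) or the largest part is exactly m (remove one copy of m, count p(n−m, m)). With p(0, ·) = 1 this gives p(41, parts ≤ 33) = 44538. (By conjugating Young diagrams, this also counts partitions of 41 into at most 33 parts.)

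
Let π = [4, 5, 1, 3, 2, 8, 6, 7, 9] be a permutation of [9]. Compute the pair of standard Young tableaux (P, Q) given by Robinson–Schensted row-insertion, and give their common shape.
P = [1, 2, 6, 7, 9] / [3, 5, 8] / [4];  Q = [1, 2, 6, 8, 9] / [3, 4, 7] / [5];  common shape = (5, 3, 1)

Row-insert the values π_1, π_2, … into P one at a time, bumping the leftmost entry strictly greater than the inserted value down to the next row. The recording tableau Q records, in position (i, j), the step at which that cell was added to P.
  Insert 4 (step 1): P = [4];  Q = [1]
  Insert 5 (step 2): P = [4, 5];  Q = [1, 2]
  Insert 1 (step 3): P = [1, 5] / [4];  Q = [1, 2] / [3]
  Insert 3 (step 4): P = [1, 3] / [4, 5];  Q = [1, 2] / [3, 4]
  Insert 2 (step 5): P = [1, 2] / [3, 5] / [4];  Q = [1, 2] / [3, 4] / [5]
  Insert 8 (step 6): P = [1, 2, 8] / [3, 5] / [4];  Q = [1, 2, 6] / [3, 4] / [5]
  Insert 6 (step 7): P = [1, 2, 6] / [3, 5, 8] / [4];  Q = [1, 2, 6] / [3, 4, 7] / [5]
  Insert 7 (step 8): P = [1, 2, 6, 7] / [3, 5, 8] / [4];  Q = [1, 2, 6, 8] / [3, 4, 7] / [5]
  Insert 9 (step 9): P = [1, 2, 6, 7, 9] / [3, 5, 8] / [4];  Q = [1, 2, 6, 8, 9] / [3, 4, 7] / [5]
Final shape: (5, 3, 1).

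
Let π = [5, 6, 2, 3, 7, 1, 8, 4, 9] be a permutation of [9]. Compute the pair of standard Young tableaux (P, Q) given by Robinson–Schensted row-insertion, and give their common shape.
P = [1, 3, 4, 8, 9] / [2, 6, 7] / [5];  Q = [1, 2, 5, 7, 9] / [3, 4, 8] / [6];  common shape = (5, 3, 1)

Row-insert the values π_1, π_2, … into P one at a time, bumping the leftmost entry strictly greater than the inserted value down to the next row. The recording tableau Q records, in position (i, j), the step at which that cell was added to P.
  Insert 5 (step 1): P = [5];  Q = [1]
  Insert 6 (step 2): P = [5, 6];  Q = [1, 2]
  Insert 2 (step 3): P = [2, 6] / [5];  Q = [1, 2] / [3]
  Insert 3 (step 4): P = [2, 3] / [5, 6];  Q = [1, 2] / [3, 4]
  Insert 7 (step 5): P = [2, 3, 7] / [5, 6];  Q = [1, 2, 5] / [3, 4]
  Insert 1 (step 6): P = [1, 3, 7] / [2, 6] / [5];  Q = [1, 2, 5] / [3, 4] / [6]
  Insert 8 (step 7): P = [1, 3, 7, 8] / [2, 6] / [5];  Q = [1, 2, 5, 7] / [3, 4] / [6]
  Insert 4 (step 8): P = [1, 3, 4, 8] / [2, 6, 7] / [5];  Q = [1, 2, 5, 7] / [3, 4, 8] / [6]
  Insert 9 (step 9): P = [1, 3, 4, 8, 9] / [2, 6, 7] / [5];  Q = [1, 2, 5, 7, 9] / [3, 4, 8] / [6]
Final shape: (5, 3, 1).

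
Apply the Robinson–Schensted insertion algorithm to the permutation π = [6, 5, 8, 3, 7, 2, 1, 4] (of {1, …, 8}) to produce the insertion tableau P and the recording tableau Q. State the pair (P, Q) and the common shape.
P = [1, 4] / [2, 7] / [3, 8] / [5] / [6];  Q = [1, 3] / [2, 5] / [4, 8] / [6] / [7];  common shape = (2, 2, 2, 1, 1)

Row-insert the values π_1, π_2, … into P one at a time, bumping the leftmost entry strictly greater than the inserted value down to the next row. The recording tableau Q records, in position (i, j), the step at which that cell was added to P.
  Insert 6 (step 1): P = [6];  Q = [1]
  Insert 5 (step 2): P = [5] / [6];  Q = [1] / [2]
  Insert 8 (step 3): P = [5, 8] / [6];  Q = [1, 3] / [2]
  Insert 3 (step 4): P = [3, 8] / [5] / [6];  Q = [1, 3] / [2] / [4]
  Insert 7 (step 5): P = [3, 7] / [5, 8] / [6];  Q = [1, 3] / [2, 5] / [4]
  Insert 2 (step 6): P = [2, 7] / [3, 8] / [5] / [6];  Q = [1, 3] / [2, 5] / [4] / [6]
  Insert 1 (step 7): P = [1, 7] / [2, 8] / [3] / [5] / [6];  Q = [1, 3] / [2, 5] / [4] / [6] / [7]
  Insert 4 (step 8): P = [1, 4] / [2, 7] / [3, 8] / [5] / [6];  Q = [1, 3] / [2, 5] / [4, 8] / [6] / [7]
Final shape: (2, 2, 2, 1, 1).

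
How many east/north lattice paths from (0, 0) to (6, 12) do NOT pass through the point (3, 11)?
Number of paths = 17108

Total paths from (0, 0) to (6, 12): C(18, 6) = 18564. Paths through (3, 11): (paths (0, 0) → (3, 11)) × (paths (3, 11) → (6, 12)) = C(14, 3) · C(4, 3) = 364 · 4 = 1456. Avoidance count = 18564 − 1456 = 17108.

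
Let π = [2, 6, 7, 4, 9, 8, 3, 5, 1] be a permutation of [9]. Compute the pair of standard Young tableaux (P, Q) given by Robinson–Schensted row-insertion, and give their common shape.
P = [1, 3, 5, 8] / [2, 7] / [4, 9] / [6];  Q = [1, 2, 3, 5] / [4, 6] / [7, 8] / [9];  common shape = (4, 2, 2, 1)

Row-insert the values π_1, π_2, … into P one at a time, bumping the leftmost entry strictly greater than the inserted value down to the next row. The recording tableau Q records, in position (i, j), the step at which that cell was added to P.
  Insert 2 (step 1): P = [2];  Q = [1]
  Insert 6 (step 2): P = [2, 6];  Q = [1, 2]
  Insert 7 (step 3): P = [2, 6, 7];  Q = [1, 2, 3]
  Insert 4 (step 4): P = [2, 4, 7] / [6];  Q = [1, 2, 3] / [4]
  Insert 9 (step 5): P = [2, 4, 7, 9] / [6];  Q = [1, 2, 3, 5] / [4]
  Insert 8 (step 6): P = [2, 4, 7, 8] / [6, 9];  Q = [1, 2, 3, 5] / [4, 6]
  Insert 3 (step 7): P = [2, 3, 7, 8] / [4, 9] / [6];  Q = [1, 2, 3, 5] / [4, 6] / [7]
  Insert 5 (step 8): P = [2, 3, 5, 8] / [4, 7] / [6, 9];  Q = [1, 2, 3, 5] / [4, 6] / [7, 8]
  Insert 1 (step 9): P = [1, 3, 5, 8] / [2, 7] / [4, 9] / [6];  Q = [1, 2, 3, 5] / [4, 6] / [7, 8] / [9]
Final shape: (4, 2, 2, 1).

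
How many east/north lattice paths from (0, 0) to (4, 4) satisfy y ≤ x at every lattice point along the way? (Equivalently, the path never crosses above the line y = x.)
Number of paths = 14

By the reflection principle (André's argument), the number of monotone paths to (4, 4) with n ≤ m that never go above y = x is C(8, 4) − C(8, 5) = 70 − 56 = 14.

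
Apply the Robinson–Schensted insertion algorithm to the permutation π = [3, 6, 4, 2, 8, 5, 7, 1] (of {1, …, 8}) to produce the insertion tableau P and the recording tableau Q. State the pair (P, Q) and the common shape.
P = [1, 4, 5, 7] / [2, 8] / [3] / [6];  Q = [1, 2, 5, 7] / [3, 6] / [4] / [8];  common shape = (4, 2, 1, 1)

Row-insert the values π_1, π_2, … into P one at a time, bumping the leftmost entry strictly greater than the inserted value down to the next row. The recording tableau Q records, in position (i, j), the step at which that cell was added to P.
  Insert 3 (step 1): P = [3];  Q = [1]
  Insert 6 (step 2): P = [3, 6];  Q = [1, 2]
  Insert 4 (step 3): P = [3, 4] / [6];  Q = [1, 2] / [3]
  Insert 2 (step 4): P = [2, 4] / [3] / [6];  Q = [1, 2] / [3] / [4]
  Insert 8 (step 5): P = [2, 4, 8] / [3] / [6];  Q = [1, 2, 5] / [3] / [4]
  Insert 5 (step 6): P = [2, 4, 5] / [3, 8] / [6];  Q = [1, 2, 5] / [3, 6] / [4]
  Insert 7 (step 7): P = [2, 4, 5, 7] / [3, 8] / [6];  Q = [1, 2, 5, 7] / [3, 6] / [4]
  Insert 1 (step 8): P = [1, 4, 5, 7] / [2, 8] / [3] / [6];  Q = [1, 2, 5, 7] / [3, 6] / [4] / [8]
Final shape: (4, 2, 1, 1).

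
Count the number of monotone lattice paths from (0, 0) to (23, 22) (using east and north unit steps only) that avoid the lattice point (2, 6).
Number of paths = 3756193673040

Total paths from (0, 0) to (23, 22): C(45, 23) = 4116715363800. Paths through (2, 6): (paths (0, 0) → (2, 6)) × (paths (2, 6) → (23, 22)) = C(8, 2) · C(37, 21) = 28 · 12875774670 = 360521690760. Avoidance count = 4116715363800 − 360521690760 = 3756193673040.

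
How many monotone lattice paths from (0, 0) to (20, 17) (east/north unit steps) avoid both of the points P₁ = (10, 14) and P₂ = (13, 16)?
Number of paths = 14958438654

Inclusion–exclusion. Total paths: C(37, 20) = 15905368710. Through P₁: C(24, 10)·C(13, 10) = 560919216. Through P₂: C(29, 13)·C(8, 7) = 542911320. Since P₁ is strictly southwest of P₂, a monotone path through both must visit P₁ then P₂; paths through both = C(24, 10)·C(5, 3)·C(8, 7) = 156900480. Avoid both = 15905368710 − 560919216 − 542911320 + 156900480 = 14958438654.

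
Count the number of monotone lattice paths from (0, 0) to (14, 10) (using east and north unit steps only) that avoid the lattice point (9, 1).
Number of paths = 1941236

Total paths from (0, 0) to (14, 10): C(24, 14) = 1961256. Paths through (9, 1): (paths (0, 0) → (9, 1)) × (paths (9, 1) → (14, 10)) = C(10, 9) · C(14, 5) = 10 · 2002 = 20020. Avoidance count = 1961256 − 20020 = 1941236.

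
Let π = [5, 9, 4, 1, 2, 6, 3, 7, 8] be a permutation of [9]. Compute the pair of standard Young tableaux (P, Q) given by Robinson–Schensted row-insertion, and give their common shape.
P = [1, 2, 3, 7, 8] / [4, 6] / [5, 9];  Q = [1, 2, 6, 8, 9] / [3, 5] / [4, 7];  common shape = (5, 2, 2)

Row-insert the values π_1, π_2, … into P one at a time, bumping the leftmost entry strictly greater than the inserted value down to the next row. The recording tableau Q records, in position (i, j), the step at which that cell was added to P.
  Insert 5 (step 1): P = [5];  Q = [1]
  Insert 9 (step 2): P = [5, 9];  Q = [1, 2]
  Insert 4 (step 3): P = [4, 9] / [5];  Q = [1, 2] / [3]
  Insert 1 (step 4): P = [1, 9] / [4] / [5];  Q = [1, 2] / [3] / [4]
  Insert 2 (step 5): P = [1, 2] / [4, 9] / [5];  Q = [1, 2] / [3, 5] / [4]
  Insert 6 (step 6): P = [1, 2, 6] / [4, 9] / [5];  Q = [1, 2, 6] / [3, 5] / [4]
  Insert 3 (step 7): P = [1, 2, 3] / [4, 6] / [5, 9];  Q = [1, 2, 6] / [3, 5] / [4, 7]
  Insert 7 (step 8): P = [1, 2, 3, 7] / [4, 6] / [5, 9];  Q = [1, 2, 6, 8] / [3, 5] / [4, 7]
  Insert 8 (step 9): P = [1, 2, 3, 7, 8] / [4, 6] / [5, 9];  Q = [1, 2, 6, 8, 9] / [3, 5] / [4, 7]
Final shape: (5, 2, 2).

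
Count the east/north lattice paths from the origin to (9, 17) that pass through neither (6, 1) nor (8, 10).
Number of paths = 2770783

Inclusion–exclusion. Total paths: C(26, 9) = 3124550. Through P₁: C(7, 6)·C(19, 3) = 6783. Through P₂: C(18, 8)·C(8, 1) = 350064. Since P₁ is strictly southwest of P₂, a monotone path through both must visit P₁ then P₂; paths through both = C(7, 6)·C(11, 2)·C(8, 1) = 3080. Avoid both = 3124550 − 6783 − 350064 + 3080 = 2770783.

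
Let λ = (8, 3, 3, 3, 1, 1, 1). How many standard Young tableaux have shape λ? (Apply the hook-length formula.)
# SYT of shape (8, 3, 3, 3, 1, 1, 1) = 55426800

Hook-length formula: f^λ = n! / Π hook(c), product over all cells c of the Young diagram. For λ = (8, 3, 3, 3, 1, 1, 1), n = 20 boxes. Hook lengths by row (left-to-right, top-to-bottom): [14, 10, 9, 5, 4, 3, 2, 1]; [8, 4, 3]; [7, 3, 2]; [6, 2, 1]; [3]; [2]; [1]. Product of hooks = 43893964800. So f^λ = 20! / 43893964800 = 2432902008176640000 / 43893964800 = 55426800.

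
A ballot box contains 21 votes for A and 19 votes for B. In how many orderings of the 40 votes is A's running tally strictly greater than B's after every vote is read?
Strict-lead orderings = 6564120420

Total orderings of the 40 votes with 21 for A: C(40, 21) = 131282408400. By the Bertrand ballot formula (Cycle Lemma / reflection principle), the number of orderings in which A is strictly ahead of B throughout is (p − q)/(p + q) · C(p + q, p) = (21 − 19)/(21 + 19) · 131282408400 = 6564120420.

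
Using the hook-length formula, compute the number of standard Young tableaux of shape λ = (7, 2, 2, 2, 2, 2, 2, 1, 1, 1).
# SYT of shape (7, 2, 2, 2, 2, 2, 2, 1, 1, 1) = 74687613

Hook-length formula: f^λ = n! / Π hook(c), product over all cells c of the Young diagram. For λ = (7, 2, 2, 2, 2, 2, 2, 1, 1, 1), n = 22 boxes. Hook lengths by row (left-to-right, top-to-bottom): [16, 12, 5, 4, 3, 2, 1]; [10, 6]; [9, 5]; [8, 4]; [7, 3]; [6, 2]; [5, 1]; [3]; [2]; [1]. Product of hooks = 15049359360000. So f^λ = 22! / 15049359360000 = 1124000727777607680000 / 15049359360000 = 74687613.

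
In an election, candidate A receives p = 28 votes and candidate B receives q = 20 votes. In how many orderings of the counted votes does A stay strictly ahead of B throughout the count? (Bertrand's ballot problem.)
Strict-lead orderings = 2789279908316

Total orderings of the 48 votes with 28 for A: C(48, 28) = 16735679449896. By the Bertrand ballot formula (Cycle Lemma / reflection principle), the number of orderings in which A is strictly ahead of B throughout is (p − q)/(p + q) · C(p + q, p) = (28 − 20)/(28 + 20) · 16735679449896 = 2789279908316.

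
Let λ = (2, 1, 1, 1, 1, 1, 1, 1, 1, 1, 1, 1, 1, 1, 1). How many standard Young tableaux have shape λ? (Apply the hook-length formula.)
# SYT of shape (2, 1, 1, 1, 1, 1, 1, 1, 1, 1, 1, 1, 1, 1, 1) = 15

Hook-length formula: f^λ = n! / Π hook(c), product over all cells c of the Young diagram. For λ = (2, 1, 1, 1, 1, 1, 1, 1, 1, 1, 1, 1, 1, 1, 1), n = 16 boxes. Hook lengths by row (left-to-right, top-to-bottom): [16, 1]; [14]; [13]; [12]; [11]; [10]; [9]; [8]; [7]; [6]; [5]; [4]; [3]; [2]; [1]. Product of hooks = 1394852659200. So f^λ = 16! / 1394852659200 = 20922789888000 / 1394852659200 = 15.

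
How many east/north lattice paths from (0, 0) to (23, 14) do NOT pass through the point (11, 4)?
Number of paths = 5224415010

Total paths from (0, 0) to (23, 14): C(37, 23) = 6107086800. Paths through (11, 4): (paths (0, 0) → (11, 4)) × (paths (11, 4) → (23, 14)) = C(15, 11) · C(22, 12) = 1365 · 646646 = 882671790. Avoidance count = 6107086800 − 882671790 = 5224415010.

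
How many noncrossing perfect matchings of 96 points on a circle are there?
C_48 = 131327898242169365477991900

These noncrossing handshakes are counted by the Catalan number C_n = (1/(n + 1)) · C(2n, n). For n = 48: C_48 = (1/49) · C(96, 48) = 6435067013866298908421603100/49 = 131327898242169365477991900.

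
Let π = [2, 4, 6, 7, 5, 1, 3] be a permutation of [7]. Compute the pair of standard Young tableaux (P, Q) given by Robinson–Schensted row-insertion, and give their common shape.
P = [1, 3, 5, 7] / [2, 4] / [6];  Q = [1, 2, 3, 4] / [5, 7] / [6];  common shape = (4, 2, 1)

Row-insert the values π_1, π_2, … into P one at a time, bumping the leftmost entry strictly greater than the inserted value down to the next row. The recording tableau Q records, in position (i, j), the step at which that cell was added to P.
  Insert 2 (step 1): P = [2];  Q = [1]
  Insert 4 (step 2): P = [2, 4];  Q = [1, 2]
  Insert 6 (step 3): P = [2, 4, 6];  Q = [1, 2, 3]
  Insert 7 (step 4): P = [2, 4, 6, 7];  Q = [1, 2, 3, 4]
  Insert 5 (step 5): P = [2, 4, 5, 7] / [6];  Q = [1, 2, 3, 4] / [5]
  Insert 1 (step 6): P = [1, 4, 5, 7] / [2] / [6];  Q = [1, 2, 3, 4] / [5] / [6]
  Insert 3 (step 7): P = [1, 3, 5, 7] / [2, 4] / [6];  Q = [1, 2, 3, 4] / [5, 7] / [6]
Final shape: (4, 2, 1).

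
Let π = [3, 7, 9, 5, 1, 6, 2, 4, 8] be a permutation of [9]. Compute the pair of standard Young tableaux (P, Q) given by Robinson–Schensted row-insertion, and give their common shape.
P = [1, 2, 4, 8] / [3, 5, 6] / [7, 9];  Q = [1, 2, 3, 9] / [4, 6, 8] / [5, 7];  common shape = (4, 3, 2)

Row-insert the values π_1, π_2, … into P one at a time, bumping the leftmost entry strictly greater than the inserted value down to the next row. The recording tableau Q records, in position (i, j), the step at which that cell was added to P.
  Insert 3 (step 1): P = [3];  Q = [1]
  Insert 7 (step 2): P = [3, 7];  Q = [1, 2]
  Insert 9 (step 3): P = [3, 7, 9];  Q = [1, 2, 3]
  Insert 5 (step 4): P = [3, 5, 9] / [7];  Q = [1, 2, 3] / [4]
  Insert 1 (step 5): P = [1, 5, 9] / [3] / [7];  Q = [1, 2, 3] / [4] / [5]
  Insert 6 (step 6): P = [1, 5, 6] / [3, 9] / [7];  Q = [1, 2, 3] / [4, 6] / [5]
  Insert 2 (step 7): P = [1, 2, 6] / [3, 5] / [7, 9];  Q = [1, 2, 3] / [4, 6] / [5, 7]
  Insert 4 (step 8): P = [1, 2, 4] / [3, 5, 6] / [7, 9];  Q = [1, 2, 3] / [4, 6, 8] / [5, 7]
  Insert 8 (step 9): P = [1, 2, 4, 8] / [3, 5, 6] / [7, 9];  Q = [1, 2, 3, 9] / [4, 6, 8] / [5, 7]
Final shape: (4, 3, 2).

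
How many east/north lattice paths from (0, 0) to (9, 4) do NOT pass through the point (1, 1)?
Number of paths = 385

Total paths from (0, 0) to (9, 4): C(13, 9) = 715. Paths through (1, 1): (paths (0, 0) → (1, 1)) × (paths (1, 1) → (9, 4)) = C(2, 1) · C(11, 8) = 2 · 165 = 330. Avoidance count = 715 − 330 = 385.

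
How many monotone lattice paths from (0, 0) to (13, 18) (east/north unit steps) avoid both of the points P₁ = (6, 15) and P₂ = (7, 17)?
Number of paths = 198458211

Inclusion–exclusion. Total paths: C(31, 13) = 206253075. Through P₁: C(21, 6)·C(10, 7) = 6511680. Through P₂: C(24, 7)·C(7, 6) = 2422728. Since P₁ is strictly southwest of P₂, a monotone path through both must visit P₁ then P₂; paths through both = C(21, 6)·C(3, 1)·C(7, 6) = 1139544. Avoid both = 206253075 − 6511680 − 2422728 + 1139544 = 198458211.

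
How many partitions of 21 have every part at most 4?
p(21, parts ≤ 4) = 120

Use the recurrence p(n, m) = p(n, m−1) + p(n−m, m): either the largest part is < m (count p(n, m−1)) or the largest part is exactly m (remove one copy of m, count p(n−m, m)). With p(0, ·) = 1 this gives p(21, parts ≤ 4) = 120. (By conjugating Young diagrams, this also counts partitions of 21 into at most 4 parts.)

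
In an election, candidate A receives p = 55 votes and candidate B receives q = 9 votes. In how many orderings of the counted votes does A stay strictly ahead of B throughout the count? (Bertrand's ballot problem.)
Strict-lead orderings = 19794795118

Total orderings of the 64 votes with 55 for A: C(64, 55) = 27540584512. By the Bertrand ballot formula (Cycle Lemma / reflection principle), the number of orderings in which A is strictly ahead of B throughout is (p − q)/(p + q) · C(p + q, p) = (55 − 9)/(55 + 9) · 27540584512 = 19794795118.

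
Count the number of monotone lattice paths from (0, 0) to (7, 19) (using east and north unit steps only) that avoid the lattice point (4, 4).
Number of paths = 600680

Total paths from (0, 0) to (7, 19): C(26, 7) = 657800. Paths through (4, 4): (paths (0, 0) → (4, 4)) × (paths (4, 4) → (7, 19)) = C(8, 4) · C(18, 3) = 70 · 816 = 57120. Avoidance count = 657800 − 57120 = 600680.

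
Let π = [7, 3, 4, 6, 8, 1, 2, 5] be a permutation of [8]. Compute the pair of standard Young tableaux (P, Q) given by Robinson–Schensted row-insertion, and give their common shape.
P = [1, 2, 5, 8] / [3, 4, 6] / [7];  Q = [1, 3, 4, 5] / [2, 7, 8] / [6];  common shape = (4, 3, 1)

Row-insert the values π_1, π_2, … into P one at a time, bumping the leftmost entry strictly greater than the inserted value down to the next row. The recording tableau Q records, in position (i, j), the step at which that cell was added to P.
  Insert 7 (step 1): P = [7];  Q = [1]
  Insert 3 (step 2): P = [3] / [7];  Q = [1] / [2]
  Insert 4 (step 3): P = [3, 4] / [7];  Q = [1, 3] / [2]
  Insert 6 (step 4): P = [3, 4, 6] / [7];  Q = [1, 3, 4] / [2]
  Insert 8 (step 5): P = [3, 4, 6, 8] / [7];  Q = [1, 3, 4, 5] / [2]
  Insert 1 (step 6): P = [1, 4, 6, 8] / [3] / [7];  Q = [1, 3, 4, 5] / [2] / [6]
  Insert 2 (step 7): P = [1, 2, 6, 8] / [3, 4] / [7];  Q = [1, 3, 4, 5] / [2, 7] / [6]
  Insert 5 (step 8): P = [1, 2, 5, 8] / [3, 4, 6] / [7];  Q = [1, 3, 4, 5] / [2, 7, 8] / [6]
Final shape: (4, 3, 1).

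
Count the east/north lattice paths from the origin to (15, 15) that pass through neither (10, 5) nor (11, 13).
Number of paths = 109062756

Inclusion–exclusion. Total paths: C(30, 15) = 155117520. Through P₁: C(15, 10)·C(15, 5) = 9018009. Through P₂: C(24, 11)·C(6, 4) = 37442160. Since P₁ is strictly southwest of P₂, a monotone path through both must visit P₁ then P₂; paths through both = C(15, 10)·C(9, 1)·C(6, 4) = 405405. Avoid both = 155117520 − 9018009 − 37442160 + 405405 = 109062756.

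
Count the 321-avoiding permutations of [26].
C_26 = 18367353072152

These 321-avoiding permutations are counted by the Catalan number C_n = (1/(n + 1)) · C(2n, n). For n = 26: C_26 = (1/27) · C(52, 26) = 495918532948104/27 = 18367353072152.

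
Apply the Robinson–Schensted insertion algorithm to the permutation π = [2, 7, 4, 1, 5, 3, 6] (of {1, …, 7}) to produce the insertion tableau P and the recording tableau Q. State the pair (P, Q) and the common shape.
P = [1, 3, 5, 6] / [2, 4] / [7];  Q = [1, 2, 5, 7] / [3, 6] / [4];  common shape = (4, 2, 1)

Row-insert the values π_1, π_2, … into P one at a time, bumping the leftmost entry strictly greater than the inserted value down to the next row. The recording tableau Q records, in position (i, j), the step at which that cell was added to P.
  Insert 2 (step 1): P = [2];  Q = [1]
  Insert 7 (step 2): P = [2, 7];  Q = [1, 2]
  Insert 4 (step 3): P = [2, 4] / [7];  Q = [1, 2] / [3]
  Insert 1 (step 4): P = [1, 4] / [2] / [7];  Q = [1, 2] / [3] / [4]
  Insert 5 (step 5): P = [1, 4, 5] / [2] / [7];  Q = [1, 2, 5] / [3] / [4]
  Insert 3 (step 6): P = [1, 3, 5] / [2, 4] / [7];  Q = [1, 2, 5] / [3, 6] / [4]
  Insert 6 (step 7): P = [1, 3, 5, 6] / [2, 4] / [7];  Q = [1, 2, 5, 7] / [3, 6] / [4]
Final shape: (4, 2, 1).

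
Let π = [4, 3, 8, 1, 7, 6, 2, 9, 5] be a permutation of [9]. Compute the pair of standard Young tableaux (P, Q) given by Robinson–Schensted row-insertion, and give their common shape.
P = [1, 2, 5] / [3, 6, 9] / [4, 7] / [8];  Q = [1, 3, 8] / [2, 5, 9] / [4, 6] / [7];  common shape = (3, 3, 2, 1)

Row-insert the values π_1, π_2, … into P one at a time, bumping the leftmost entry strictly greater than the inserted value down to the next row. The recording tableau Q records, in position (i, j), the step at which that cell was added to P.
  Insert 4 (step 1): P = [4];  Q = [1]
  Insert 3 (step 2): P = [3] / [4];  Q = [1] / [2]
  Insert 8 (step 3): P = [3, 8] / [4];  Q = [1, 3] / [2]
  Insert 1 (step 4): P = [1, 8] / [3] / [4];  Q = [1, 3] / [2] / [4]
  Insert 7 (step 5): P = [1, 7] / [3, 8] / [4];  Q = [1, 3] / [2, 5] / [4]
  Insert 6 (step 6): P = [1, 6] / [3, 7] / [4, 8];  Q = [1, 3] / [2, 5] / [4, 6]
  Insert 2 (step 7): P = [1, 2] / [3, 6] / [4, 7] / [8];  Q = [1, 3] / [2, 5] / [4, 6] / [7]
  Insert 9 (step 8): P = [1, 2, 9] / [3, 6] / [4, 7] / [8];  Q = [1, 3, 8] / [2, 5] / [4, 6] / [7]
  Insert 5 (step 9): P = [1, 2, 5] / [3, 6, 9] / [4, 7] / [8];  Q = [1, 3, 8] / [2, 5, 9] / [4, 6] / [7]
Final shape: (3, 3, 2, 1).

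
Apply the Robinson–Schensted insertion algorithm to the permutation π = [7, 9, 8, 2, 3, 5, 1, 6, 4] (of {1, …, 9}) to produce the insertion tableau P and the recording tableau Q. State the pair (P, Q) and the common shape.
P = [1, 3, 4, 6] / [2, 5] / [7, 8] / [9];  Q = [1, 2, 6, 8] / [3, 5] / [4, 9] / [7];  common shape = (4, 2, 2, 1)

Row-insert the values π_1, π_2, … into P one at a time, bumping the leftmost entry strictly greater than the inserted value down to the next row. The recording tableau Q records, in position (i, j), the step at which that cell was added to P.
  Insert 7 (step 1): P = [7];  Q = [1]
  Insert 9 (step 2): P = [7, 9];  Q = [1, 2]
  Insert 8 (step 3): P = [7, 8] / [9];  Q = [1, 2] / [3]
  Insert 2 (step 4): P = [2, 8] / [7] / [9];  Q = [1, 2] / [3] / [4]
  Insert 3 (step 5): P = [2, 3] / [7, 8] / [9];  Q = [1, 2] / [3, 5] / [4]
  Insert 5 (step 6): P = [2, 3, 5] / [7, 8] / [9];  Q = [1, 2, 6] / [3, 5] / [4]
  Insert 1 (step 7): P = [1, 3, 5] / [2, 8] / [7] / [9];  Q = [1, 2, 6] / [3, 5] / [4] / [7]
  Insert 6 (step 8): P = [1, 3, 5, 6] / [2, 8] / [7] / [9];  Q = [1, 2, 6, 8] / [3, 5] / [4] / [7]
  Insert 4 (step 9): P = [1, 3, 4, 6] / [2, 5] / [7, 8] / [9];  Q = [1, 2, 6, 8] / [3, 5] / [4, 9] / [7]
Final shape: (4, 2, 2, 1).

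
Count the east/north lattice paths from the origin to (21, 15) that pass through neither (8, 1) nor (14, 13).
Number of paths = 4671293796

Inclusion–exclusion. Total paths: C(36, 21) = 5567902560. Through P₁: C(9, 8)·C(27, 13) = 180524700. Through P₂: C(27, 14)·C(9, 7) = 722098800. Since P₁ is strictly southwest of P₂, a monotone path through both must visit P₁ then P₂; paths through both = C(9, 8)·C(18, 6)·C(9, 7) = 6014736. Avoid both = 5567902560 − 180524700 − 722098800 + 6014736 = 4671293796.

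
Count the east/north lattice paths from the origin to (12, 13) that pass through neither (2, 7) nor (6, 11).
Number of paths = 4636044

Inclusion–exclusion. Total paths: C(25, 12) = 5200300. Through P₁: C(9, 2)·C(16, 10) = 288288. Through P₂: C(17, 6)·C(8, 6) = 346528. Since P₁ is strictly southwest of P₂, a monotone path through both must visit P₁ then P₂; paths through both = C(9, 2)·C(8, 4)·C(8, 6) = 70560. Avoid both = 5200300 − 288288 − 346528 + 70560 = 4636044.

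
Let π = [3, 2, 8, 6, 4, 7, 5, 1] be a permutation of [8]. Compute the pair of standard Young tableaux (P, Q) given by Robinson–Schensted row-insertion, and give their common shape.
P = [1, 4, 5] / [2, 6, 7] / [3] / [8];  Q = [1, 3, 6] / [2, 4, 7] / [5] / [8];  common shape = (3, 3, 1, 1)

Row-insert the values π_1, π_2, … into P one at a time, bumping the leftmost entry strictly greater than the inserted value down to the next row. The recording tableau Q records, in position (i, j), the step at which that cell was added to P.
  Insert 3 (step 1): P = [3];  Q = [1]
  Insert 2 (step 2): P = [2] / [3];  Q = [1] / [2]
  Insert 8 (step 3): P = [2, 8] / [3];  Q = [1, 3] / [2]
  Insert 6 (step 4): P = [2, 6] / [3, 8];  Q = [1, 3] / [2, 4]
  Insert 4 (step 5): P = [2, 4] / [3, 6] / [8];  Q = [1, 3] / [2, 4] / [5]
  Insert 7 (step 6): P = [2, 4, 7] / [3, 6] / [8];  Q = [1, 3, 6] / [2, 4] / [5]
  Insert 5 (step 7): P = [2, 4, 5] / [3, 6, 7] / [8];  Q = [1, 3, 6] / [2, 4, 7] / [5]
  Insert 1 (step 8): P = [1, 4, 5] / [2, 6, 7] / [3] / [8];  Q = [1, 3, 6] / [2, 4, 7] / [5] / [8]
Final shape: (3, 3, 1, 1).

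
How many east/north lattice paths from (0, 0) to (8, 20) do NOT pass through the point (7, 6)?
Number of paths = 3082365

Total paths from (0, 0) to (8, 20): C(28, 8) = 3108105. Paths through (7, 6): (paths (0, 0) → (7, 6)) × (paths (7, 6) → (8, 20)) = C(13, 7) · C(15, 1) = 1716 · 15 = 25740. Avoidance count = 3108105 − 25740 = 3082365.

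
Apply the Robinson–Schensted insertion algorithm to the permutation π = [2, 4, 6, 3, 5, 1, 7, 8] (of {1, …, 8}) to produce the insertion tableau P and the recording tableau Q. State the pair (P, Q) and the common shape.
P = [1, 3, 5, 7, 8] / [2, 6] / [4];  Q = [1, 2, 3, 7, 8] / [4, 5] / [6];  common shape = (5, 2, 1)

Row-insert the values π_1, π_2, … into P one at a time, bumping the leftmost entry strictly greater than the inserted value down to the next row. The recording tableau Q records, in position (i, j), the step at which that cell was added to P.
  Insert 2 (step 1): P = [2];  Q = [1]
  Insert 4 (step 2): P = [2, 4];  Q = [1, 2]
  Insert 6 (step 3): P = [2, 4, 6];  Q = [1, 2, 3]
  Insert 3 (step 4): P = [2, 3, 6] / [4];  Q = [1, 2, 3] / [4]
  Insert 5 (step 5): P = [2, 3, 5] / [4, 6];  Q = [1, 2, 3] / [4, 5]
  Insert 1 (step 6): P = [1, 3, 5] / [2, 6] / [4];  Q = [1, 2, 3] / [4, 5] / [6]
  Insert 7 (step 7): P = [1, 3, 5, 7] / [2, 6] / [4];  Q = [1, 2, 3, 7] / [4, 5] / [6]
  Insert 8 (step 8): P = [1, 3, 5, 7, 8] / [2, 6] / [4];  Q = [1, 2, 3, 7, 8] / [4, 5] / [6]
Final shape: (5, 2, 1).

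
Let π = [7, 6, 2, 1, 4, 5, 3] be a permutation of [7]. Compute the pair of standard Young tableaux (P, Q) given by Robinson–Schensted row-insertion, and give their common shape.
P = [1, 3, 5] / [2, 4] / [6] / [7];  Q = [1, 5, 6] / [2, 7] / [3] / [4];  common shape = (3, 2, 1, 1)

Row-insert the values π_1, π_2, … into P one at a time, bumping the leftmost entry strictly greater than the inserted value down to the next row. The recording tableau Q records, in position (i, j), the step at which that cell was added to P.
  Insert 7 (step 1): P = [7];  Q = [1]
  Insert 6 (step 2): P = [6] / [7];  Q = [1] / [2]
  Insert 2 (step 3): P = [2] / [6] / [7];  Q = [1] / [2] / [3]
  Insert 1 (step 4): P = [1] / [2] / [6] / [7];  Q = [1] / [2] / [3] / [4]
  Insert 4 (step 5): P = [1, 4] / [2] / [6] / [7];  Q = [1, 5] / [2] / [3] / [4]
  Insert 5 (step 6): P = [1, 4, 5] / [2] / [6] / [7];  Q = [1, 5, 6] / [2] / [3] / [4]
  Insert 3 (step 7): P = [1, 3, 5] / [2, 4] / [6] / [7];  Q = [1, 5, 6] / [2, 7] / [3] / [4]
Final shape: (3, 2, 1, 1).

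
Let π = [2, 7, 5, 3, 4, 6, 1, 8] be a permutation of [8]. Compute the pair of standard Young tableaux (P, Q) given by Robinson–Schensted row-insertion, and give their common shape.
P = [1, 3, 4, 6, 8] / [2] / [5] / [7];  Q = [1, 2, 5, 6, 8] / [3] / [4] / [7];  common shape = (5, 1, 1, 1)

Row-insert the values π_1, π_2, … into P one at a time, bumping the leftmost entry strictly greater than the inserted value down to the next row. The recording tableau Q records, in position (i, j), the step at which that cell was added to P.
  Insert 2 (step 1): P = [2];  Q = [1]
  Insert 7 (step 2): P = [2, 7];  Q = [1, 2]
  Insert 5 (step 3): P = [2, 5] / [7];  Q = [1, 2] / [3]
  Insert 3 (step 4): P = [2, 3] / [5] / [7];  Q = [1, 2] / [3] / [4]
  Insert 4 (step 5): P = [2, 3, 4] / [5] / [7];  Q = [1, 2, 5] / [3] / [4]
  Insert 6 (step 6): P = [2, 3, 4, 6] / [5] / [7];  Q = [1, 2, 5, 6] / [3] / [4]
  Insert 1 (step 7): P = [1, 3, 4, 6] / [2] / [5] / [7];  Q = [1, 2, 5, 6] / [3] / [4] / [7]
  Insert 8 (step 8): P = [1, 3, 4, 6, 8] / [2] / [5] / [7];  Q = [1, 2, 5, 6, 8] / [3] / [4] / [7]
Final shape: (5, 1, 1, 1).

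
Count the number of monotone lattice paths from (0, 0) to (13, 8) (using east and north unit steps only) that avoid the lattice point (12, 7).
Number of paths = 102714

Total paths from (0, 0) to (13, 8): C(21, 13) = 203490. Paths through (12, 7): (paths (0, 0) → (12, 7)) × (paths (12, 7) → (13, 8)) = C(19, 12) · C(2, 1) = 50388 · 2 = 100776. Avoidance count = 203490 − 100776 = 102714.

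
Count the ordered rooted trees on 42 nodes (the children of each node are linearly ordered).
C_41 = 10113918591637898134020

These ordered rooted trees are counted by the Catalan number C_n = (1/(n + 1)) · C(2n, n). For n = 41: C_41 = (1/42) · C(82, 41) = 424784580848791721628840/42 = 10113918591637898134020.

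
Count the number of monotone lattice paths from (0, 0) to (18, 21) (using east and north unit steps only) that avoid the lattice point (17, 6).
Number of paths = 62357528838

Total paths from (0, 0) to (18, 21): C(39, 18) = 62359143990. Paths through (17, 6): (paths (0, 0) → (17, 6)) × (paths (17, 6) → (18, 21)) = C(23, 17) · C(16, 1) = 100947 · 16 = 1615152. Avoidance count = 62359143990 − 1615152 = 62357528838.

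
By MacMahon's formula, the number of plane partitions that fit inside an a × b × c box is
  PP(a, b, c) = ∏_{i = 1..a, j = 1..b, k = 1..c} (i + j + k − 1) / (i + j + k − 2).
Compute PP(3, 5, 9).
PP(3, 5, 9) = 208416208

Evaluate the triple product over i = 1..3, j = 1..5, k = 1..9. The factors are (2/1) · (3/2) · (4/3) · (5/4) · (6/5) · (7/6) · (8/7) · (9/8) · … (135 factors total). The numerators and denominators telescope so the product is an integer; carrying out the multiplication exactly gives PP(3, 5, 9) = 208416208.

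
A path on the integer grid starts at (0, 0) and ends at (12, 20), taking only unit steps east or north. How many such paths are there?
Number of paths = 225792840

A monotone lattice path from (0, 0) to (12, 20) consists of 12 east steps and 20 north steps in some order, so it is determined by which 12 of the 32 steps are east. The count is C(32, 12) = 225792840.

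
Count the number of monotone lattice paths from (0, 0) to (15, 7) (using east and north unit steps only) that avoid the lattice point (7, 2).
Number of paths = 124212

Total paths from (0, 0) to (15, 7): C(22, 15) = 170544. Paths through (7, 2): (paths (0, 0) → (7, 2)) × (paths (7, 2) → (15, 7)) = C(9, 7) · C(13, 8) = 36 · 1287 = 46332. Avoidance count = 170544 − 46332 = 124212.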